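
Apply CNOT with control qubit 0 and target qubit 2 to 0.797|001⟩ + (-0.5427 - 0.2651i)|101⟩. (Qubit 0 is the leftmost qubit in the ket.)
0.797|001⟩ + (-0.5427 - 0.2651i)|100⟩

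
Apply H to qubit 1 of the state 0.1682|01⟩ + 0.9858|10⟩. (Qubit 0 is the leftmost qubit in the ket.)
0.1189|00⟩ - 0.1189|01⟩ + 0.6971|10⟩ + 0.6971|11⟩

H on qubit 1 mixes each pair of kets that differ only in qubit 1: amplitudes (a, b) of (|…0…⟩, |…1…⟩) become ((a + b)/√2, (a − b)/√2). Kets absent from the input have amplitude 0.
(|00⟩, |01⟩): (a, b) = (0, 0.1682) → (0.1189, -0.1189)
(|10⟩, |11⟩): (a, b) = (0.9858, 0) → (0.6971, 0.6971)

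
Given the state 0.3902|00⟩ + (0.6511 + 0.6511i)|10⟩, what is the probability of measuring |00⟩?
0.1523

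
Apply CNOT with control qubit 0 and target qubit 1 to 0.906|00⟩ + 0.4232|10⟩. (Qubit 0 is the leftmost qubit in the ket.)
0.906|00⟩ + 0.4232|11⟩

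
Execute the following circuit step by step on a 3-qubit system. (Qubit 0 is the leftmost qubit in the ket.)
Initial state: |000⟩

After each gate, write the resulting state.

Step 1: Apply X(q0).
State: |100⟩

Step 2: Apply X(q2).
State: |101⟩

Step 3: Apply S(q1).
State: |101⟩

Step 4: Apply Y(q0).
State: -i|001⟩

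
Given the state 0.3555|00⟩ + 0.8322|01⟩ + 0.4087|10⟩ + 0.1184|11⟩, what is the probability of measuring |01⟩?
0.6926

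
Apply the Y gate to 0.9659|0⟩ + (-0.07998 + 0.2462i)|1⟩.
(0.2462 + 0.07998i)|0⟩ + 0.9659i|1⟩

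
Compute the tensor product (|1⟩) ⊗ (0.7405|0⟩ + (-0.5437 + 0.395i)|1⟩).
0.7405|10⟩ + (-0.5437 + 0.395i)|11⟩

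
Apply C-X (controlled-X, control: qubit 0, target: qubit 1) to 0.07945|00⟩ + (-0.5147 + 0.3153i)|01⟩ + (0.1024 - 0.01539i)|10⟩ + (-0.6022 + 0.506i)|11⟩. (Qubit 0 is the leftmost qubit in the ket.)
0.07945|00⟩ + (-0.5147 + 0.3153i)|01⟩ + (-0.6022 + 0.506i)|10⟩ + (0.1024 - 0.01539i)|11⟩

C-X leaves the control-|0⟩ kets |00⟩, |01⟩ unchanged and applies X to qubit 1 on the control-|1⟩ pair (|10⟩, |11⟩).
X = [[0, 1], [1, 0]].
With a = amp(|10⟩) = (0.1024 - 0.01539i) and b = amp(|11⟩) = (-0.6022 + 0.506i):
new amp(|10⟩) = (1)·b = (-0.6022 + 0.506i)
new amp(|11⟩) = (1)·a = (0.1024 - 0.01539i)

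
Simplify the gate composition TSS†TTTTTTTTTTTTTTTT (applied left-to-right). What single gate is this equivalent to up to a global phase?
T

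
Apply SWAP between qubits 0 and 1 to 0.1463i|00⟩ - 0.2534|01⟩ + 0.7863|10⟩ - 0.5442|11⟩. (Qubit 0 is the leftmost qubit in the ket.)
0.1463i|00⟩ + 0.7863|01⟩ - 0.2534|10⟩ - 0.5442|11⟩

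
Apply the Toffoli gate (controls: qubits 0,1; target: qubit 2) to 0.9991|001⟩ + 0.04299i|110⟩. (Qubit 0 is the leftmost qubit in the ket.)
0.9991|001⟩ + 0.04299i|111⟩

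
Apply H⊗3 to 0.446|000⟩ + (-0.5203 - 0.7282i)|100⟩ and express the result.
(-0.02627 - 0.2575i)|000⟩ + (-0.02627 - 0.2575i)|001⟩ + (-0.02627 - 0.2575i)|010⟩ + (-0.02627 - 0.2575i)|011⟩ + (0.3416 + 0.2575i)|100⟩ + (0.3416 + 0.2575i)|101⟩ + (0.3416 + 0.2575i)|110⟩ + (0.3416 + 0.2575i)|111⟩

H⊗3 gives amp(|y⟩) = (1/2√2) Σ_x (−1)^(x·y) amp(|x⟩), where x·y is the number of positions in which both x and y have a 1.
|000⟩: (0.446 + (-0.5203 - 0.7282i))/(2√2) = (-0.02627 - 0.2575i)
|001⟩: (0.446 + (-0.5203 - 0.7282i))/(2√2) = (-0.02627 - 0.2575i)
|010⟩: (0.446 + (-0.5203 - 0.7282i))/(2√2) = (-0.02627 - 0.2575i)
|011⟩: (0.446 + (-0.5203 - 0.7282i))/(2√2) = (-0.02627 - 0.2575i)
|100⟩: (0.446 - (-0.5203 - 0.7282i))/(2√2) = (0.3416 + 0.2575i)
|101⟩: (0.446 - (-0.5203 - 0.7282i))/(2√2) = (0.3416 + 0.2575i)
|110⟩: (0.446 - (-0.5203 - 0.7282i))/(2√2) = (0.3416 + 0.2575i)
|111⟩: (0.446 - (-0.5203 - 0.7282i))/(2√2) = (0.3416 + 0.2575i)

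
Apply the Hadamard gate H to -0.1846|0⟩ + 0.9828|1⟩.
0.5644|0⟩ - 0.8255|1⟩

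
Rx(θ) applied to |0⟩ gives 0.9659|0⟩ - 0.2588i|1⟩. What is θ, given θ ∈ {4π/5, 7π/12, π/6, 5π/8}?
π/6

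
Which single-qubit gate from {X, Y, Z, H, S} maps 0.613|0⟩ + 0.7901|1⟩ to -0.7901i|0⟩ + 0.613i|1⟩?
Y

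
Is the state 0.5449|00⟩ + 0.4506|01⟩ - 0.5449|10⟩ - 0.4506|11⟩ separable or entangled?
Separable

Writing the state as a|00⟩ + b|01⟩ + c|10⟩ + d|11⟩, it is a product state iff ad − bc = 0.
Here (a, b, c, d) = (0.5449, 0.4506, -0.5449, -0.4506): ad − bc = (0.5449)(-0.4506) − (0.4506)(-0.5449) = 0, so the state is separable.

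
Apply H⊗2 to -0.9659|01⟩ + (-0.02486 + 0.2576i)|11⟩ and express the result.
(-0.4954 + 0.1288i)|00⟩ + (0.4954 - 0.1288i)|01⟩ + (-0.4705 - 0.1288i)|10⟩ + (0.4705 + 0.1288i)|11⟩

H⊗2 gives amp(|y⟩) = (1/2) Σ_x (−1)^(x·y) amp(|x⟩), where x·y is the number of positions in which both x and y have a 1.
|00⟩: (-0.9659 + (-0.02486 + 0.2576i))/2 = (-0.4954 + 0.1288i)
|01⟩: (0.9659 - (-0.02486 + 0.2576i))/2 = (0.4954 - 0.1288i)
|10⟩: (-0.9659 - (-0.02486 + 0.2576i))/2 = (-0.4705 - 0.1288i)
|11⟩: (0.9659 + (-0.02486 + 0.2576i))/2 = (0.4705 + 0.1288i)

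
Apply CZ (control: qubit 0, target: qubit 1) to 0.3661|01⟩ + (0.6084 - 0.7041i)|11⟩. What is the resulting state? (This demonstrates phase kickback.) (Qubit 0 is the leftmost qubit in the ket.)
0.3661|01⟩ + (-0.6084 + 0.7041i)|11⟩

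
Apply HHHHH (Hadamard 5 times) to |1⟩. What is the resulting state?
1/√2|0⟩ - 1/√2|1⟩

H² = I, so H^5 = H: a single Hadamard. With (a, b) = (0, 1), H gives ((a + b)/√2, (a − b)/√2) = (1/√2, -1/√2).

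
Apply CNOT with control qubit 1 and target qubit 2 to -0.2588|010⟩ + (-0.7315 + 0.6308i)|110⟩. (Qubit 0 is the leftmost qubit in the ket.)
-0.2588|011⟩ + (-0.7315 + 0.6308i)|111⟩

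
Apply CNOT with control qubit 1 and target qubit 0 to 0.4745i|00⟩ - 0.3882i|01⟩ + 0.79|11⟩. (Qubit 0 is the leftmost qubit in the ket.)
0.4745i|00⟩ + 0.79|01⟩ - 0.3882i|11⟩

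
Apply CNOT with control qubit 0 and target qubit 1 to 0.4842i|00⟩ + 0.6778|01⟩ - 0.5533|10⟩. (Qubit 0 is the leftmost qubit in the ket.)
0.4842i|00⟩ + 0.6778|01⟩ - 0.5533|11⟩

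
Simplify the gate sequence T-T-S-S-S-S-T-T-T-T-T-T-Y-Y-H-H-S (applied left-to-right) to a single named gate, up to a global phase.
S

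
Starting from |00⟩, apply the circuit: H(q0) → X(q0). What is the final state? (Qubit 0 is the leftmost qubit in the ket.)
1/√2|00⟩ + 1/√2|10⟩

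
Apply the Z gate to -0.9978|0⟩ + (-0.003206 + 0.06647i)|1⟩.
-0.9978|0⟩ + (0.003206 - 0.06647i)|1⟩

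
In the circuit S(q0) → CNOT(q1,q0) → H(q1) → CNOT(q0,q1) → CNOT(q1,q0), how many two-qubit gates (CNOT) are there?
3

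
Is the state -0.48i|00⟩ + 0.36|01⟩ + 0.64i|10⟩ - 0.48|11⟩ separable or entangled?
Separable

Writing the state as a|00⟩ + b|01⟩ + c|10⟩ + d|11⟩, it is a product state iff ad − bc = 0.
Here (a, b, c, d) = (-0.48i, 0.36, 0.64i, -0.48): ad − bc = (-0.48i)(-0.48) − (0.36)(0.64i) = 0, so the state is separable.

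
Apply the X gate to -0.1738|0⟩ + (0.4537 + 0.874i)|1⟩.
(0.4537 + 0.874i)|0⟩ - 0.1738|1⟩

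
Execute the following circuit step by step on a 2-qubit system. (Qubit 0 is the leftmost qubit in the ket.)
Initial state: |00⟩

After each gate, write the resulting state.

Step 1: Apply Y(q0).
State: i|10⟩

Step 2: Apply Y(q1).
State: -|11⟩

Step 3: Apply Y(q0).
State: i|01⟩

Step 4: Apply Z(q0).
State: i|01⟩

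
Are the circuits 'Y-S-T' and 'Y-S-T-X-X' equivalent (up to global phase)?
Yes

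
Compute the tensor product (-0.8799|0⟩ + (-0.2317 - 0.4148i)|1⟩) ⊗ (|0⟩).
-0.8799|00⟩ + (-0.2317 - 0.4148i)|10⟩

amp(|b₁b₂…⟩) = product of the factor amplitudes for bits b₁, b₂, …; only kets whose every factor amplitude is nonzero survive.
|00⟩: (-0.8799)(1) = -0.8799
|10⟩: (-0.2317 - 0.4148i)(1) = (-0.2317 - 0.4148i)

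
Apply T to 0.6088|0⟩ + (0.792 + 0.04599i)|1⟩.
0.6088|0⟩ + (0.5275 + 0.5925i)|1⟩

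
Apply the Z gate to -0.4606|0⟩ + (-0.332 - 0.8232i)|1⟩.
-0.4606|0⟩ + (0.332 + 0.8232i)|1⟩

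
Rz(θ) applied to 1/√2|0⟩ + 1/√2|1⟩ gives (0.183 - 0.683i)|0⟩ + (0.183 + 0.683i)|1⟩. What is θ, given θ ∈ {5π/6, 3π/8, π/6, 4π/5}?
5π/6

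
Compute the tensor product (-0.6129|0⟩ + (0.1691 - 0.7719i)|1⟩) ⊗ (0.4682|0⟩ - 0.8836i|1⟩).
-0.287|00⟩ + 0.5416i|01⟩ + (0.07917 - 0.3614i)|10⟩ + (-0.6821 - 0.1494i)|11⟩

amp(|b₁b₂…⟩) = product of the factor amplitudes for bits b₁, b₂, …; only kets whose every factor amplitude is nonzero survive.
|00⟩: (-0.6129)(0.4682) = -0.287
|01⟩: (-0.6129)(-0.8836i) = 0.5416i
|10⟩: (0.1691 - 0.7719i)(0.4682) = (0.07917 - 0.3614i)
|11⟩: (0.1691 - 0.7719i)(-0.8836i) = (-0.6821 - 0.1494i)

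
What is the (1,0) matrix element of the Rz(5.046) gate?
0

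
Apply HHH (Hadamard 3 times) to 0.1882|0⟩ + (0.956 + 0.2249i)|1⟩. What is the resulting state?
(0.8091 + 0.159i)|0⟩ + (-0.5429 - 0.159i)|1⟩

H² = I, so H^3 = H: a single Hadamard. With (a, b) = (0.1882, (0.956 + 0.2249i)), H gives ((a + b)/√2, (a − b)/√2) = ((0.8091 + 0.159i), (-0.5429 - 0.159i)).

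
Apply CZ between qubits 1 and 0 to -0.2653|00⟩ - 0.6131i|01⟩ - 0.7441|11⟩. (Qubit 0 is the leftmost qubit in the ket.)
-0.2653|00⟩ - 0.6131i|01⟩ + 0.7441|11⟩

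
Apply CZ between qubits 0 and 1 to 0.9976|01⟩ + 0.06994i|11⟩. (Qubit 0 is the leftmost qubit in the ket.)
0.9976|01⟩ - 0.06994i|11⟩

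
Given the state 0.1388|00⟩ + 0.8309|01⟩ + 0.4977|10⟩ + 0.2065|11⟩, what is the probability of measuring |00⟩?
0.01927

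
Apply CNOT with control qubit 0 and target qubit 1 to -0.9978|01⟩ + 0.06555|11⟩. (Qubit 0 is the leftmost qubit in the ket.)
-0.9978|01⟩ + 0.06555|10⟩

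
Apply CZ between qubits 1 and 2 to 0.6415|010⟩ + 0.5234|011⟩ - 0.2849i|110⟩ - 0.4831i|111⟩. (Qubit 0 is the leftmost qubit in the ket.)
0.6415|010⟩ - 0.5234|011⟩ - 0.2849i|110⟩ + 0.4831i|111⟩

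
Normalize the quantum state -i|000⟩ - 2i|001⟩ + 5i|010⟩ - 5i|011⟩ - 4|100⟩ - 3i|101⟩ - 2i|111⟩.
-0.1091i|000⟩ - 0.2182i|001⟩ + 0.5455i|010⟩ - 0.5455i|011⟩ - 0.4364|100⟩ - 0.3273i|101⟩ - 0.2182i|111⟩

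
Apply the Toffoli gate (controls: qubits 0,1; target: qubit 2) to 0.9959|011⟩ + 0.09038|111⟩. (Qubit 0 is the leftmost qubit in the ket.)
0.9959|011⟩ + 0.09038|110⟩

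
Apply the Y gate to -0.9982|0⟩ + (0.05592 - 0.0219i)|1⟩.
(-0.0219 - 0.05592i)|0⟩ - 0.9982i|1⟩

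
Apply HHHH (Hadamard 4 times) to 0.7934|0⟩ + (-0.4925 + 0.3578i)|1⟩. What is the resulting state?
0.7934|0⟩ + (-0.4925 + 0.3578i)|1⟩

H² = I, so an even number of Hadamards cancels: H^4 = I and the state is unchanged.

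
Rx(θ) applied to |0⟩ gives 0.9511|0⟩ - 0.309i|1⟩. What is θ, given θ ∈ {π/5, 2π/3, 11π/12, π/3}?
π/5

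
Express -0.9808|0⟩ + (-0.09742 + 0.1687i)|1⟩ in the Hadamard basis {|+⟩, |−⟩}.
(-0.7624 + 0.1193i)|+⟩ + (-0.6246 - 0.1193i)|−⟩

With |ψ⟩ = α|0⟩ + β|1⟩, the Hadamard-basis coefficients are ⟨+|ψ⟩ = (α + β)/√2 and ⟨−|ψ⟩ = (α − β)/√2.
Here α = -0.9808, β = (-0.09742 + 0.1687i): (α + β)/√2 = (-0.7624 + 0.1193i), (α − β)/√2 = (-0.6246 - 0.1193i).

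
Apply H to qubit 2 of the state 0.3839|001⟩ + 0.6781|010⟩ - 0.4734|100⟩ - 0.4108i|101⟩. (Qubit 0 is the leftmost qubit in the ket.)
0.2715|000⟩ - 0.2715|001⟩ + 0.4795|010⟩ + 0.4795|011⟩ + (-0.3347 - 0.2905i)|100⟩ + (-0.3347 + 0.2905i)|101⟩

H on qubit 2 mixes each pair of kets that differ only in qubit 2: amplitudes (a, b) of (|…0…⟩, |…1…⟩) become ((a + b)/√2, (a − b)/√2). Kets absent from the input have amplitude 0.
(|000⟩, |001⟩): (a, b) = (0, 0.3839) → (0.2715, -0.2715)
(|010⟩, |011⟩): (a, b) = (0.6781, 0) → (0.4795, 0.4795)
(|100⟩, |101⟩): (a, b) = (-0.4734, -0.4108i) → ((-0.3347 - 0.2905i), (-0.3347 + 0.2905i))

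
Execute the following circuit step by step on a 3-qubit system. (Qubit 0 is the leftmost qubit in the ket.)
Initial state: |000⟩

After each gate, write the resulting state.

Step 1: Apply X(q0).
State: |100⟩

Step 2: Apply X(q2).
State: |101⟩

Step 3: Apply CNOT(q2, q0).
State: |001⟩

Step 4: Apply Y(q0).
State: i|101⟩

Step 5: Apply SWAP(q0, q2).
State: i|101⟩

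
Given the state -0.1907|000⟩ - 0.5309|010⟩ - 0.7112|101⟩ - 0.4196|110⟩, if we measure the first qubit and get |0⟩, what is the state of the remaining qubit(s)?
-0.3381|00⟩ - 0.9411|10⟩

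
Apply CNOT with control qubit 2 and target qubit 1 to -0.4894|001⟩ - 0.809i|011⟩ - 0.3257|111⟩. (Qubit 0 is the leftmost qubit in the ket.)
-0.809i|001⟩ - 0.4894|011⟩ - 0.3257|101⟩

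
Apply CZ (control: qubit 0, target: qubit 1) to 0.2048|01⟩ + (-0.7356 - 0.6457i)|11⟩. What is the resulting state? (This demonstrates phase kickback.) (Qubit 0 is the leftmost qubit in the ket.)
0.2048|01⟩ + (0.7356 + 0.6457i)|11⟩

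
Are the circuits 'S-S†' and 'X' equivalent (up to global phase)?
No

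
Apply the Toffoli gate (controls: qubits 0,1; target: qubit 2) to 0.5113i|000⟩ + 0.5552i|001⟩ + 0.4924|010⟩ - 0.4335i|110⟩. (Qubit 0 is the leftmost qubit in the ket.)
0.5113i|000⟩ + 0.5552i|001⟩ + 0.4924|010⟩ - 0.4335i|111⟩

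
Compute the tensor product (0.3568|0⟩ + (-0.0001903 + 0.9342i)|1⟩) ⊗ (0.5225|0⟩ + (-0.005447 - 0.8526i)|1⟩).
0.1864|00⟩ + (-0.001943 - 0.3042i)|01⟩ + (-0.00009943 + 0.4881i)|10⟩ + (0.7965 - 0.004926i)|11⟩

amp(|b₁b₂…⟩) = product of the factor amplitudes for bits b₁, b₂, …; only kets whose every factor amplitude is nonzero survive.
|00⟩: (0.3568)(0.5225) = 0.1864
|01⟩: (0.3568)(-0.005447 - 0.8526i) = (-0.001943 - 0.3042i)
|10⟩: (-0.0001903 + 0.9342i)(0.5225) = (-0.00009943 + 0.4881i)
|11⟩: (-0.0001903 + 0.9342i)(-0.005447 - 0.8526i) = (0.7965 - 0.004926i)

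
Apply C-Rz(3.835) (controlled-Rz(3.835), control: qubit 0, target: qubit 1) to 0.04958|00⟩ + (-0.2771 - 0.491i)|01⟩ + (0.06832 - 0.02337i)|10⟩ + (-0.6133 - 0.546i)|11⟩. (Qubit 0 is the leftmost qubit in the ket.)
0.04958|00⟩ + (-0.2771 - 0.491i)|01⟩ + (-0.04519 - 0.05631i)|10⟩ + (0.7219 - 0.3913i)|11⟩

C-Rz(3.835) leaves the control-|0⟩ kets |00⟩, |01⟩ unchanged and applies Rz(3.835) to qubit 1 on the control-|1⟩ pair (|10⟩, |11⟩).
Rz(3.835) = [[e^(−iθ/2), 0], [0, e^(iθ/2)]] with e^(±iθ/2) = cos(θ/2) ± i·sin(θ/2); θ = 3.835, cos(θ/2) ≈ -0.339799, sin(θ/2) ≈ 0.940498.
With a = amp(|10⟩) = (0.06832 - 0.02337i) and b = amp(|11⟩) = (-0.6133 - 0.546i):
new amp(|10⟩) = (-0.339799 - 0.940498i)·a = (-0.04519 - 0.05631i)
new amp(|11⟩) = (-0.339799 + 0.940498i)·b = (0.7219 - 0.3913i)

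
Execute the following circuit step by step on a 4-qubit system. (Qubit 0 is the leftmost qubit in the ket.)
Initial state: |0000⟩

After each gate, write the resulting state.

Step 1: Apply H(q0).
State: 1/√2|0000⟩ + 1/√2|1000⟩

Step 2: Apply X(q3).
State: 1/√2|0001⟩ + 1/√2|1001⟩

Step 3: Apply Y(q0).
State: -(1/√2)i|0001⟩ + (1/√2)i|1001⟩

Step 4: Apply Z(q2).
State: -(1/√2)i|0001⟩ + (1/√2)i|1001⟩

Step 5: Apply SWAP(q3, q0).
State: -(1/√2)i|1000⟩ + (1/√2)i|1001⟩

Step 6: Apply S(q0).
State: 1/√2|1000⟩ - 1/√2|1001⟩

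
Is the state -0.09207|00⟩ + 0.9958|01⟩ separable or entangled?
Separable

Writing the state as a|00⟩ + b|01⟩ + c|10⟩ + d|11⟩, it is a product state iff ad − bc = 0.
Here (a, b, c, d) = (-0.09207, 0.9958, 0, 0): ad − bc = (-0.09207)(0) − (0.9958)(0) = 0, so the state is separable.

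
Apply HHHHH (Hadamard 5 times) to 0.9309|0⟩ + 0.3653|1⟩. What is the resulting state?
0.9166|0⟩ + 0.3999|1⟩

H² = I, so H^5 = H: a single Hadamard. With (a, b) = (0.9309, 0.3653), H gives ((a + b)/√2, (a − b)/√2) = (0.9166, 0.3999).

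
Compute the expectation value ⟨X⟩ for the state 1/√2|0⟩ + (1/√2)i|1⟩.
0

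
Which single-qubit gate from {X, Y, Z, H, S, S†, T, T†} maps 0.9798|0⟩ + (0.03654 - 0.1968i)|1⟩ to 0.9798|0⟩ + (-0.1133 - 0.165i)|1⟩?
T†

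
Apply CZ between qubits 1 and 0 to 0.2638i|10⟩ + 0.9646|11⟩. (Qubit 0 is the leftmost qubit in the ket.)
0.2638i|10⟩ - 0.9646|11⟩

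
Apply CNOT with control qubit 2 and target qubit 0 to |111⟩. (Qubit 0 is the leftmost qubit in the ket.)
|011⟩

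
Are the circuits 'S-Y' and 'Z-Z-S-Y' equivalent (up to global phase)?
Yes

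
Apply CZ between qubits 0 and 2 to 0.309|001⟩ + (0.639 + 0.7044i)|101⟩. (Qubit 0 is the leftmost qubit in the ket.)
0.309|001⟩ + (-0.639 - 0.7044i)|101⟩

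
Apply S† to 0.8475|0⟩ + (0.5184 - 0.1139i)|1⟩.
0.8475|0⟩ + (-0.1139 - 0.5184i)|1⟩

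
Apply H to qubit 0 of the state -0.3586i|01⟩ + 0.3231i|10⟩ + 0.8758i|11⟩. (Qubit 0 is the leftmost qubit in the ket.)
0.2285i|00⟩ + 0.3657i|01⟩ - 0.2285i|10⟩ - 0.8729i|11⟩

H on qubit 0 mixes each pair of kets that differ only in qubit 0: amplitudes (a, b) of (|…0…⟩, |…1…⟩) become ((a + b)/√2, (a − b)/√2). Kets absent from the input have amplitude 0.
(|00⟩, |10⟩): (a, b) = (0, 0.3231i) → (0.2285i, -0.2285i)
(|01⟩, |11⟩): (a, b) = (-0.3586i, 0.8758i) → (0.3657i, -0.8729i)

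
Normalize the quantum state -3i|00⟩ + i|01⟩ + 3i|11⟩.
-0.6882i|00⟩ + 0.2294i|01⟩ + 0.6882i|11⟩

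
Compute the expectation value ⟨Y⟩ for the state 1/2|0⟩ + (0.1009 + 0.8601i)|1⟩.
0.8601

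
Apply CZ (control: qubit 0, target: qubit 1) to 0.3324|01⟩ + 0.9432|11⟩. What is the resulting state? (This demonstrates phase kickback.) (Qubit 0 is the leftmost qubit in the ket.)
0.3324|01⟩ - 0.9432|11⟩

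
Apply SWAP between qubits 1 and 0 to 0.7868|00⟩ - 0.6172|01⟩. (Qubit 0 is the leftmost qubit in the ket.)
0.7868|00⟩ - 0.6172|10⟩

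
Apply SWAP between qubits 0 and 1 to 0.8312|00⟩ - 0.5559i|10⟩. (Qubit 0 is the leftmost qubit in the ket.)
0.8312|00⟩ - 0.5559i|01⟩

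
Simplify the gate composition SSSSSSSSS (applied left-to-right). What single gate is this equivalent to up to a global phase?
S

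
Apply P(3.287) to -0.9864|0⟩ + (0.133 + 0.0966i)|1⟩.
-0.9864|0⟩ + (-0.1176 - 0.1149i)|1⟩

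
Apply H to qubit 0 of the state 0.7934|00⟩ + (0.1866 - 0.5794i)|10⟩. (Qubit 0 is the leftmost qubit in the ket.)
(0.693 - 0.4097i)|00⟩ + (0.4291 + 0.4097i)|10⟩

H on qubit 0 mixes each pair of kets that differ only in qubit 0: amplitudes (a, b) of (|…0…⟩, |…1…⟩) become ((a + b)/√2, (a − b)/√2). Kets absent from the input have amplitude 0.
(|00⟩, |10⟩): (a, b) = (0.7934, (0.1866 - 0.5794i)) → ((0.693 - 0.4097i), (0.4291 + 0.4097i))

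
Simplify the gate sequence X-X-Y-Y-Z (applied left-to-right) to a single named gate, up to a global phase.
Z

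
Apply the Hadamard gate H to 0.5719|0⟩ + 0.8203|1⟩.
0.9844|0⟩ - 0.1756|1⟩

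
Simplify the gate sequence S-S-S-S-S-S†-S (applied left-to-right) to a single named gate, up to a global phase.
S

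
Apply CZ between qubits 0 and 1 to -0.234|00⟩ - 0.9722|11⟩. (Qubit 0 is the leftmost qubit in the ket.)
-0.234|00⟩ + 0.9722|11⟩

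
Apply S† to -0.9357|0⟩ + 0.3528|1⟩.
-0.9357|0⟩ - 0.3528i|1⟩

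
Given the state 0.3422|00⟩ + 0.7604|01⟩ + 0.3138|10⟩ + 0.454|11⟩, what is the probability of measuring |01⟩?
0.5782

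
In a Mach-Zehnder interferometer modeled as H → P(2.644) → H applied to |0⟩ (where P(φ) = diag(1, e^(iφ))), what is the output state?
(0.06063 + 0.2387i)|0⟩ + (0.9394 - 0.2387i)|1⟩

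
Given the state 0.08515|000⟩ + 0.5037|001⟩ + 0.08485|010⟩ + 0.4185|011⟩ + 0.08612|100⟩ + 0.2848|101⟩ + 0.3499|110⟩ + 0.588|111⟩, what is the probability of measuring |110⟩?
0.1224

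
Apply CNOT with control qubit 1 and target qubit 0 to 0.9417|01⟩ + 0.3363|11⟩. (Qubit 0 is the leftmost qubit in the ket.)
0.3363|01⟩ + 0.9417|11⟩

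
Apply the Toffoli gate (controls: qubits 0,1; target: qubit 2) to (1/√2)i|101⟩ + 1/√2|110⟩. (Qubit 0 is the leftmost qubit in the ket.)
(1/√2)i|101⟩ + 1/√2|111⟩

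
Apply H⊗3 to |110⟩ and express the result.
1/√8|000⟩ + 1/√8|001⟩ - 1/√8|010⟩ - 1/√8|011⟩ - 1/√8|100⟩ - 1/√8|101⟩ + 1/√8|110⟩ + 1/√8|111⟩

H⊗3 gives amp(|y⟩) = (1/2√2) Σ_x (−1)^(x·y) amp(|x⟩), where x·y is the number of positions in which both x and y have a 1.
|000⟩: (1)/(2√2) = 1/√8
|001⟩: (1)/(2√2) = 1/√8
|010⟩: (-1)/(2√2) = -1/√8
|011⟩: (-1)/(2√2) = -1/√8
|100⟩: (-1)/(2√2) = -1/√8
|101⟩: (-1)/(2√2) = -1/√8
|110⟩: (1)/(2√2) = 1/√8
|111⟩: (1)/(2√2) = 1/√8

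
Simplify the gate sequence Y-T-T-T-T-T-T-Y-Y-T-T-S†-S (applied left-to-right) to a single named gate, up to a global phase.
Y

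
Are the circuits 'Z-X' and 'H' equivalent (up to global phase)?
No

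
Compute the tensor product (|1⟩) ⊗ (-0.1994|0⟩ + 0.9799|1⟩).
-0.1994|10⟩ + 0.9799|11⟩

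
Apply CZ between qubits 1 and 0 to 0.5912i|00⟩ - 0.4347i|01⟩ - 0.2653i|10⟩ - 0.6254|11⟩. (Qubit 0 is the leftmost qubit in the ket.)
0.5912i|00⟩ - 0.4347i|01⟩ - 0.2653i|10⟩ + 0.6254|11⟩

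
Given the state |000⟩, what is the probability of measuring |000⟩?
1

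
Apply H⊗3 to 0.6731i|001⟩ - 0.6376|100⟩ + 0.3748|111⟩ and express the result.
(-0.09291 + 0.238i)|000⟩ + (-0.3579 - 0.238i)|001⟩ + (-0.3579 + 0.238i)|010⟩ + (-0.09291 - 0.238i)|011⟩ + (0.09291 + 0.238i)|100⟩ + (0.3579 - 0.238i)|101⟩ + (0.3579 + 0.238i)|110⟩ + (0.09291 - 0.238i)|111⟩

H⊗3 gives amp(|y⟩) = (1/2√2) Σ_x (−1)^(x·y) amp(|x⟩), where x·y is the number of positions in which both x and y have a 1.
|000⟩: (0.6731i - 0.6376 + 0.3748)/(2√2) = (-0.09291 + 0.238i)
|001⟩: (-0.6731i - 0.6376 - 0.3748)/(2√2) = (-0.3579 - 0.238i)
|010⟩: (0.6731i - 0.6376 - 0.3748)/(2√2) = (-0.3579 + 0.238i)
|011⟩: (-0.6731i - 0.6376 + 0.3748)/(2√2) = (-0.09291 - 0.238i)
|100⟩: (0.6731i + 0.6376 - 0.3748)/(2√2) = (0.09291 + 0.238i)
|101⟩: (-0.6731i + 0.6376 + 0.3748)/(2√2) = (0.3579 - 0.238i)
|110⟩: (0.6731i + 0.6376 + 0.3748)/(2√2) = (0.3579 + 0.238i)
|111⟩: (-0.6731i + 0.6376 - 0.3748)/(2√2) = (0.09291 - 0.238i)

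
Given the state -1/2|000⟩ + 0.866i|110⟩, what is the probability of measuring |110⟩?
0.75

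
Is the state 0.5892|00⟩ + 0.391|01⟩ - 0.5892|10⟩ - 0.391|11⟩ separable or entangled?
Separable

Writing the state as a|00⟩ + b|01⟩ + c|10⟩ + d|11⟩, it is a product state iff ad − bc = 0.
Here (a, b, c, d) = (0.5892, 0.391, -0.5892, -0.391): ad − bc = (0.5892)(-0.391) − (0.391)(-0.5892) = 0, so the state is separable.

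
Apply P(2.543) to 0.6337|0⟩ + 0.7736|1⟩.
0.6337|0⟩ + (-0.6391 + 0.4359i)|1⟩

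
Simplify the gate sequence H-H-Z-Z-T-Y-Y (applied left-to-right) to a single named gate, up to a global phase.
T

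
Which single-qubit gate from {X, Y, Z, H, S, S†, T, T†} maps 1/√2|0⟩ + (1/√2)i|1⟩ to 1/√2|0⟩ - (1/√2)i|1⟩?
Z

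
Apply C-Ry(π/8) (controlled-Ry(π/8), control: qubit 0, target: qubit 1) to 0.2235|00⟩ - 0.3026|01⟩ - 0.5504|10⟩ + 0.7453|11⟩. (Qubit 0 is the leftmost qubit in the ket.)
0.2235|00⟩ - 0.3026|01⟩ - 0.6852|10⟩ + 0.6236|11⟩

C-Ry(π/8) leaves the control-|0⟩ kets |00⟩, |01⟩ unchanged and applies Ry(π/8) to qubit 1 on the control-|1⟩ pair (|10⟩, |11⟩).
Ry(π/8) = [[cos(θ/2), −sin(θ/2)], [sin(θ/2), cos(θ/2)]]; θ = π/8, cos(θ/2) ≈ 0.980785, sin(θ/2) ≈ 0.19509.
With a = amp(|10⟩) = -0.5504 and b = amp(|11⟩) = 0.7453:
new amp(|10⟩) = (0.980785)·a + (-0.19509)·b = -0.6852
new amp(|11⟩) = (0.19509)·a + (0.980785)·b = 0.6236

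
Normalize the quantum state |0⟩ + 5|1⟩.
0.1961|0⟩ + 0.9806|1⟩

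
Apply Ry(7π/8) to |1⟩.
-0.9808|0⟩ + 0.1951|1⟩

Ry(7π/8) = [[cos(θ/2), −sin(θ/2)], [sin(θ/2), cos(θ/2)]]; θ = 7π/8, cos(θ/2) ≈ 0.19509, sin(θ/2) ≈ 0.980785.
With a = amp(|0⟩) = 0 and b = amp(|1⟩) = 1:
new amp(|0⟩) = (0.19509)·a + (-0.980785)·b = -0.9808
new amp(|1⟩) = (0.980785)·a + (0.19509)·b = 0.1951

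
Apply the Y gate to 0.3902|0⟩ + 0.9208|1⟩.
-0.9208i|0⟩ + 0.3902i|1⟩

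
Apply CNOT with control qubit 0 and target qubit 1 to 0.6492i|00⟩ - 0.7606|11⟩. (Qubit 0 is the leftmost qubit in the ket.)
0.6492i|00⟩ - 0.7606|10⟩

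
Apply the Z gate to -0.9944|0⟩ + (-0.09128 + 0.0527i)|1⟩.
-0.9944|0⟩ + (0.09128 - 0.0527i)|1⟩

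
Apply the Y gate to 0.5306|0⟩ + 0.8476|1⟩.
-0.8476i|0⟩ + 0.5306i|1⟩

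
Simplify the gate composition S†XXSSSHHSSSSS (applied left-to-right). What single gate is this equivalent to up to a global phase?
S†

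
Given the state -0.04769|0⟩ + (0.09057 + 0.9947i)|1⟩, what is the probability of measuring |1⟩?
0.9976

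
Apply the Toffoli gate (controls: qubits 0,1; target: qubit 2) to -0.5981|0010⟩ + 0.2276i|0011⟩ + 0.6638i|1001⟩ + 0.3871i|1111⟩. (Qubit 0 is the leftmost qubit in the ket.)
-0.5981|0010⟩ + 0.2276i|0011⟩ + 0.6638i|1001⟩ + 0.3871i|1101⟩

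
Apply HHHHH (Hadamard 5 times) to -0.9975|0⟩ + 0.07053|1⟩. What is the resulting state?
-0.6555|0⟩ - 0.7552|1⟩

H² = I, so H^5 = H: a single Hadamard. With (a, b) = (-0.9975, 0.07053), H gives ((a + b)/√2, (a − b)/√2) = (-0.6555, -0.7552).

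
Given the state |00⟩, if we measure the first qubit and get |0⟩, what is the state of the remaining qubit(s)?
|0⟩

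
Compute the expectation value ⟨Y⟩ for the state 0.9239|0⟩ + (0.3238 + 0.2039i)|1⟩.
0.3768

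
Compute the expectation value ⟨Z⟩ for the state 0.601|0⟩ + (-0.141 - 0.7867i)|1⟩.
-0.2776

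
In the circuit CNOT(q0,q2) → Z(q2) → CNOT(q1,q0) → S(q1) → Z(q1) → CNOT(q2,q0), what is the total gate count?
6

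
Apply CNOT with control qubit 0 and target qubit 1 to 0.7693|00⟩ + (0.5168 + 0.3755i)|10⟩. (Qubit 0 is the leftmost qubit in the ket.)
0.7693|00⟩ + (0.5168 + 0.3755i)|11⟩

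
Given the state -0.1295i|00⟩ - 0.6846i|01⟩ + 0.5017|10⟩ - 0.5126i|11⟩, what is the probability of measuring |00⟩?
0.01677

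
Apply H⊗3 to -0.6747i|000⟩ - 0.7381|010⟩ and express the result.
(-0.261 - 0.2385i)|000⟩ + (-0.261 - 0.2385i)|001⟩ + (0.261 - 0.2385i)|010⟩ + (0.261 - 0.2385i)|011⟩ + (-0.261 - 0.2385i)|100⟩ + (-0.261 - 0.2385i)|101⟩ + (0.261 - 0.2385i)|110⟩ + (0.261 - 0.2385i)|111⟩

H⊗3 gives amp(|y⟩) = (1/2√2) Σ_x (−1)^(x·y) amp(|x⟩), where x·y is the number of positions in which both x and y have a 1.
|000⟩: (-0.6747i - 0.7381)/(2√2) = (-0.261 - 0.2385i)
|001⟩: (-0.6747i - 0.7381)/(2√2) = (-0.261 - 0.2385i)
|010⟩: (-0.6747i + 0.7381)/(2√2) = (0.261 - 0.2385i)
|011⟩: (-0.6747i + 0.7381)/(2√2) = (0.261 - 0.2385i)
|100⟩: (-0.6747i - 0.7381)/(2√2) = (-0.261 - 0.2385i)
|101⟩: (-0.6747i - 0.7381)/(2√2) = (-0.261 - 0.2385i)
|110⟩: (-0.6747i + 0.7381)/(2√2) = (0.261 - 0.2385i)
|111⟩: (-0.6747i + 0.7381)/(2√2) = (0.261 - 0.2385i)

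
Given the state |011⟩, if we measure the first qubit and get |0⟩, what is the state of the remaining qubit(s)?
|11⟩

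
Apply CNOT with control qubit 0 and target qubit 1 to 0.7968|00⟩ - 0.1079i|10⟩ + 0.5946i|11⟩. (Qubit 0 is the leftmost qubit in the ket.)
0.7968|00⟩ + 0.5946i|10⟩ - 0.1079i|11⟩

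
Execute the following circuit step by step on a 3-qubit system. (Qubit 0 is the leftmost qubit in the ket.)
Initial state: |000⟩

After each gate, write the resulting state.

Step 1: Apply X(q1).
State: |010⟩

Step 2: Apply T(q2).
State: |010⟩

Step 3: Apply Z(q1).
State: -|010⟩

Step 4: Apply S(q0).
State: -|010⟩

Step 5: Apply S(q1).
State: -i|010⟩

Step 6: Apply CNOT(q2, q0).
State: -i|010⟩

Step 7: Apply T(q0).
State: -i|010⟩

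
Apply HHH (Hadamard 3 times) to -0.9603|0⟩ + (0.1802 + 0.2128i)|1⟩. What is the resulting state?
(-0.5516 + 0.1505i)|0⟩ + (-0.8065 - 0.1505i)|1⟩

H² = I, so H^3 = H: a single Hadamard. With (a, b) = (-0.9603, (0.1802 + 0.2128i)), H gives ((a + b)/√2, (a − b)/√2) = ((-0.5516 + 0.1505i), (-0.8065 - 0.1505i)).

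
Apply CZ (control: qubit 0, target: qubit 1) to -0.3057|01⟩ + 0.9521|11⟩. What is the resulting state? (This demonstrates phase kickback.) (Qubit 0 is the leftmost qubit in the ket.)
-0.3057|01⟩ - 0.9521|11⟩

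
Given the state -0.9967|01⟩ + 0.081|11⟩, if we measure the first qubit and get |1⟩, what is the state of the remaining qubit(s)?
|1⟩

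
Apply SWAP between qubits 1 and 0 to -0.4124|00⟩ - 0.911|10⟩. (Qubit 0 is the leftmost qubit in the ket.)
-0.4124|00⟩ - 0.911|01⟩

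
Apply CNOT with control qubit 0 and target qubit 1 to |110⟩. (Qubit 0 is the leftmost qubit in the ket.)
|100⟩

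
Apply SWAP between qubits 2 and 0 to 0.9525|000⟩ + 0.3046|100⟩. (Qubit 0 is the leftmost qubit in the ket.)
0.9525|000⟩ + 0.3046|001⟩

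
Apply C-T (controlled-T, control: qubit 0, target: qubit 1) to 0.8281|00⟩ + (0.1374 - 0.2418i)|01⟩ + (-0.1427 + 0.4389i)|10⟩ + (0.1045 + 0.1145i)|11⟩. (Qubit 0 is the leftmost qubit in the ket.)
0.8281|00⟩ + (0.1374 - 0.2418i)|01⟩ + (-0.1427 + 0.4389i)|10⟩ + (-0.007071 + 0.1549i)|11⟩

C-T leaves the control-|0⟩ kets |00⟩, |01⟩ unchanged and applies T to qubit 1 on the control-|1⟩ pair (|10⟩, |11⟩).
T = [[1, 0], [0, (1/√2 + (1/√2)i)]].
With a = amp(|10⟩) = (-0.1427 + 0.4389i) and b = amp(|11⟩) = (0.1045 + 0.1145i):
new amp(|10⟩) = (1)·a = (-0.1427 + 0.4389i)
new amp(|11⟩) = (1/√2 + (1/√2)i)·b = (-0.007071 + 0.1549i)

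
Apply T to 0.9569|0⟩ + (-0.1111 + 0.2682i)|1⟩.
0.9569|0⟩ + (-0.2682 + 0.1111i)|1⟩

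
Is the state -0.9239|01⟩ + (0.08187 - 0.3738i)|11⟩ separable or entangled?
Separable

Writing the state as a|00⟩ + b|01⟩ + c|10⟩ + d|11⟩, it is a product state iff ad − bc = 0.
Here (a, b, c, d) = (0, -0.9239, 0, (0.08187 - 0.3738i)): ad − bc = (0)(0.08187 - 0.3738i) − (-0.9239)(0) = 0, so the state is separable.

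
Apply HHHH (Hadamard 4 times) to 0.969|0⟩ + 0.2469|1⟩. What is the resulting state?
0.969|0⟩ + 0.2469|1⟩

H² = I, so an even number of Hadamards cancels: H^4 = I and the state is unchanged.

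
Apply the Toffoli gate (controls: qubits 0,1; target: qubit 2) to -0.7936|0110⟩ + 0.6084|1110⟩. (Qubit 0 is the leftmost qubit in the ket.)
-0.7936|0110⟩ + 0.6084|1100⟩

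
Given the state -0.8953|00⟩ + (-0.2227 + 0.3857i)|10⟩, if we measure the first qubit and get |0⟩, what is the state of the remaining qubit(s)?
-|0⟩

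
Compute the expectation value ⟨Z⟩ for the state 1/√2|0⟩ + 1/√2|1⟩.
0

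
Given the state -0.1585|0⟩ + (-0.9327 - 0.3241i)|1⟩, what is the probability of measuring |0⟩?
0.02512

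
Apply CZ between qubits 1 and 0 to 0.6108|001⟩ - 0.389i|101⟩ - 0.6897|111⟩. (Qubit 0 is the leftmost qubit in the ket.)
0.6108|001⟩ - 0.389i|101⟩ + 0.6897|111⟩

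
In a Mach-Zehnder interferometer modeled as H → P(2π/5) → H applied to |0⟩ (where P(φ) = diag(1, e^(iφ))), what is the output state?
(0.6545 + 0.4755i)|0⟩ + (0.3455 - 0.4755i)|1⟩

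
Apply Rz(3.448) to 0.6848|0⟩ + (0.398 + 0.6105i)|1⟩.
(-0.1045 - 0.6768i)|0⟩ + (-0.6641 + 0.3002i)|1⟩

Rz(3.448) = [[e^(−iθ/2), 0], [0, e^(iθ/2)]] with e^(±iθ/2) = cos(θ/2) ± i·sin(θ/2); θ = 3.448, cos(θ/2) ≈ -0.152605, sin(θ/2) ≈ 0.988287.
With a = amp(|0⟩) = 0.6848 and b = amp(|1⟩) = (0.398 + 0.6105i):
new amp(|0⟩) = (-0.152605 - 0.988287i)·a = (-0.1045 - 0.6768i)
new amp(|1⟩) = (-0.152605 + 0.988287i)·b = (-0.6641 + 0.3002i)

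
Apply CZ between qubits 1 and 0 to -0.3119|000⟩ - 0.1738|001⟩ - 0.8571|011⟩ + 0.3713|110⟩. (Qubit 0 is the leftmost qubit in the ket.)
-0.3119|000⟩ - 0.1738|001⟩ - 0.8571|011⟩ - 0.3713|110⟩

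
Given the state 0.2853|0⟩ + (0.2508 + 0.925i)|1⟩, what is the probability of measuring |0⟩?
0.0814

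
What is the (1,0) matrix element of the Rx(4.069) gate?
-0.8944i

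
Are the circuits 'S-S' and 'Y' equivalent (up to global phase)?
No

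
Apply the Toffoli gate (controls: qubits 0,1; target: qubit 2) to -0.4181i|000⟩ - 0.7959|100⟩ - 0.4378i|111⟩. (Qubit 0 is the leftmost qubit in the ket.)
-0.4181i|000⟩ - 0.7959|100⟩ - 0.4378i|110⟩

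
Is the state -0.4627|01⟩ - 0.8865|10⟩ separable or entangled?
Entangled

Writing the state as a|00⟩ + b|01⟩ + c|10⟩ + d|11⟩, it is a product state iff ad − bc = 0.
Here (a, b, c, d) = (0, -0.4627, -0.8865, 0): ad − bc = (0)(0) − (-0.4627)(-0.8865) = -0.4102 ≠ 0, so the state is entangled.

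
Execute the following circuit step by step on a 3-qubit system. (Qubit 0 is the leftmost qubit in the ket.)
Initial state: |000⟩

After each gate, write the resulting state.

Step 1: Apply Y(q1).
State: i|010⟩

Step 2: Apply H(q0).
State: (1/√2)i|010⟩ + (1/√2)i|110⟩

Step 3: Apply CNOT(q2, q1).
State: (1/√2)i|010⟩ + (1/√2)i|110⟩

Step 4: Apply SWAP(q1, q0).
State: (1/√2)i|100⟩ + (1/√2)i|110⟩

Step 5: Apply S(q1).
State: (1/√2)i|100⟩ - 1/√2|110⟩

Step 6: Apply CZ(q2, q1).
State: (1/√2)i|100⟩ - 1/√2|110⟩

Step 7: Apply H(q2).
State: (1/2)i|100⟩ + (1/2)i|101⟩ - 1/2|110⟩ - 1/2|111⟩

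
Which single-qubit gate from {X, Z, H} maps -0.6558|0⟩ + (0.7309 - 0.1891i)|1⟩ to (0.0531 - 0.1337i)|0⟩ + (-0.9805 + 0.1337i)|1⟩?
H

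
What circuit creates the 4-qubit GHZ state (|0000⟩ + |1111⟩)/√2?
H(q0) → CNOT(q0,q1) → CNOT(q0,q2) → CNOT(q0,q3)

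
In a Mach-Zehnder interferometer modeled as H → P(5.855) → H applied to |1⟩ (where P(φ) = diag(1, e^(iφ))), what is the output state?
(0.04514 + 0.2076i)|0⟩ + (0.9549 - 0.2076i)|1⟩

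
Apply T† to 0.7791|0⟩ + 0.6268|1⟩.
0.7791|0⟩ + (0.4432 - 0.4432i)|1⟩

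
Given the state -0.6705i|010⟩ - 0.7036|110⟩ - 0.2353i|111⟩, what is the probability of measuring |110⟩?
0.4951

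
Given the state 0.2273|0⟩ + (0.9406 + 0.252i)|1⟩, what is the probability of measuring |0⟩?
0.05167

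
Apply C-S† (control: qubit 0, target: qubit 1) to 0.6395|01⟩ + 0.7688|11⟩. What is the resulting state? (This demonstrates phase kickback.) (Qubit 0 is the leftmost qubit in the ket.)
0.6395|01⟩ - 0.7688i|11⟩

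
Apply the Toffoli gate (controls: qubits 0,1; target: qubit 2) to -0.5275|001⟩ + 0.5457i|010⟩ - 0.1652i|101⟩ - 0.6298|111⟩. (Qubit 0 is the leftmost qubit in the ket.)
-0.5275|001⟩ + 0.5457i|010⟩ - 0.1652i|101⟩ - 0.6298|110⟩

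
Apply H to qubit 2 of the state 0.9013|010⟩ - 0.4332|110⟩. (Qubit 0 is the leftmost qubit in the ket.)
0.6373|010⟩ + 0.6373|011⟩ - 0.3063|110⟩ - 0.3063|111⟩

H on qubit 2 mixes each pair of kets that differ only in qubit 2: amplitudes (a, b) of (|…0…⟩, |…1…⟩) become ((a + b)/√2, (a − b)/√2). Kets absent from the input have amplitude 0.
(|010⟩, |011⟩): (a, b) = (0.9013, 0) → (0.6373, 0.6373)
(|110⟩, |111⟩): (a, b) = (-0.4332, 0) → (-0.3063, -0.3063)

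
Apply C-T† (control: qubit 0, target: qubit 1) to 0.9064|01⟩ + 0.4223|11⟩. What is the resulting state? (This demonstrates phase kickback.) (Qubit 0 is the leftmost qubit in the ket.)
0.9064|01⟩ + (0.2986 - 0.2986i)|11⟩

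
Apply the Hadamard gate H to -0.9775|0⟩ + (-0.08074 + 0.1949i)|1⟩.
(-0.7483 + 0.1378i)|0⟩ + (-0.6341 - 0.1378i)|1⟩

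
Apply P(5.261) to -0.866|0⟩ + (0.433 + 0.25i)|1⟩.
-0.866|0⟩ + (0.4391 - 0.2391i)|1⟩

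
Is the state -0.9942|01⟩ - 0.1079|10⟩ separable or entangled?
Entangled

Writing the state as a|00⟩ + b|01⟩ + c|10⟩ + d|11⟩, it is a product state iff ad − bc = 0.
Here (a, b, c, d) = (0, -0.9942, -0.1079, 0): ad − bc = (0)(0) − (-0.9942)(-0.1079) = -0.1073 ≠ 0, so the state is entangled.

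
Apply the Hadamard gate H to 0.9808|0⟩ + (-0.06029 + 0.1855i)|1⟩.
(0.6509 + 0.1312i)|0⟩ + (0.7362 - 0.1312i)|1⟩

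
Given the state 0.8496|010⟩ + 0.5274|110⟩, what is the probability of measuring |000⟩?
0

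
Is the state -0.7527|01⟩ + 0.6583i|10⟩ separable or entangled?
Entangled

Writing the state as a|00⟩ + b|01⟩ + c|10⟩ + d|11⟩, it is a product state iff ad − bc = 0.
Here (a, b, c, d) = (0, -0.7527, 0.6583i, 0): ad − bc = (0)(0) − (-0.7527)(0.6583i) = 0.4955i ≠ 0, so the state is entangled.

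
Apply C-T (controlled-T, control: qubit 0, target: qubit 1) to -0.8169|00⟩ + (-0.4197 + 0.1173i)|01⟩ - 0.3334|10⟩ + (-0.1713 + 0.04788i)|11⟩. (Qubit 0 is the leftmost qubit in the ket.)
-0.8169|00⟩ + (-0.4197 + 0.1173i)|01⟩ - 0.3334|10⟩ + (-0.155 - 0.08727i)|11⟩

C-T leaves the control-|0⟩ kets |00⟩, |01⟩ unchanged and applies T to qubit 1 on the control-|1⟩ pair (|10⟩, |11⟩).
T = [[1, 0], [0, (1/√2 + (1/√2)i)]].
With a = amp(|10⟩) = -0.3334 and b = amp(|11⟩) = (-0.1713 + 0.04788i):
new amp(|10⟩) = (1)·a = -0.3334
new amp(|11⟩) = (1/√2 + (1/√2)i)·b = (-0.155 - 0.08727i)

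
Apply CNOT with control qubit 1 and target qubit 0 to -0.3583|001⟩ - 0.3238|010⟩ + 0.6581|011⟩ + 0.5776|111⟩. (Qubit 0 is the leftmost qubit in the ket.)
-0.3583|001⟩ + 0.5776|011⟩ - 0.3238|110⟩ + 0.6581|111⟩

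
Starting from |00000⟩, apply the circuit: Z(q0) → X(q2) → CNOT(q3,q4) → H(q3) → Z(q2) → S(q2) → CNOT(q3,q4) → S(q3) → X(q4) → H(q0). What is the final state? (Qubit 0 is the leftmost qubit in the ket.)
-(1/2)i|00101⟩ + 1/2|00110⟩ - (1/2)i|10101⟩ + 1/2|10110⟩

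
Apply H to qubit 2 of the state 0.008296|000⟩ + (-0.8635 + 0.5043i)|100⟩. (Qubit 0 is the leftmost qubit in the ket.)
0.005866|000⟩ + 0.005866|001⟩ + (-0.6106 + 0.3566i)|100⟩ + (-0.6106 + 0.3566i)|101⟩

H on qubit 2 mixes each pair of kets that differ only in qubit 2: amplitudes (a, b) of (|…0…⟩, |…1…⟩) become ((a + b)/√2, (a − b)/√2). Kets absent from the input have amplitude 0.
(|000⟩, |001⟩): (a, b) = (0.008296, 0) → (0.005866, 0.005866)
(|100⟩, |101⟩): (a, b) = ((-0.8635 + 0.5043i), 0) → ((-0.6106 + 0.3566i), (-0.6106 + 0.3566i))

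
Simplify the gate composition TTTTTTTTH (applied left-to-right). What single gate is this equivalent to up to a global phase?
H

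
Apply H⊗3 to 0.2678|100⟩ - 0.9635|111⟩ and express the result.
-0.246|000⟩ + 0.4353|001⟩ + 0.4353|010⟩ - 0.246|011⟩ + 0.246|100⟩ - 0.4353|101⟩ - 0.4353|110⟩ + 0.246|111⟩

H⊗3 gives amp(|y⟩) = (1/2√2) Σ_x (−1)^(x·y) amp(|x⟩), where x·y is the number of positions in which both x and y have a 1.
|000⟩: (0.2678 - 0.9635)/(2√2) = -0.246
|001⟩: (0.2678 + 0.9635)/(2√2) = 0.4353
|010⟩: (0.2678 + 0.9635)/(2√2) = 0.4353
|011⟩: (0.2678 - 0.9635)/(2√2) = -0.246
|100⟩: (-0.2678 + 0.9635)/(2√2) = 0.246
|101⟩: (-0.2678 - 0.9635)/(2√2) = -0.4353
|110⟩: (-0.2678 - 0.9635)/(2√2) = -0.4353
|111⟩: (-0.2678 + 0.9635)/(2√2) = 0.246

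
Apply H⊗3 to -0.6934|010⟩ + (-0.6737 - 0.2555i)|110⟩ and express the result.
(-0.4833 - 0.09033i)|000⟩ + (-0.4833 - 0.09033i)|001⟩ + (0.4833 + 0.09033i)|010⟩ + (0.4833 + 0.09033i)|011⟩ + (-0.006965 + 0.09033i)|100⟩ + (-0.006965 + 0.09033i)|101⟩ + (0.006965 - 0.09033i)|110⟩ + (0.006965 - 0.09033i)|111⟩

H⊗3 gives amp(|y⟩) = (1/2√2) Σ_x (−1)^(x·y) amp(|x⟩), where x·y is the number of positions in which both x and y have a 1.
|000⟩: (-0.6934 + (-0.6737 - 0.2555i))/(2√2) = (-0.4833 - 0.09033i)
|001⟩: (-0.6934 + (-0.6737 - 0.2555i))/(2√2) = (-0.4833 - 0.09033i)
|010⟩: (0.6934 - (-0.6737 - 0.2555i))/(2√2) = (0.4833 + 0.09033i)
|011⟩: (0.6934 - (-0.6737 - 0.2555i))/(2√2) = (0.4833 + 0.09033i)
|100⟩: (-0.6934 - (-0.6737 - 0.2555i))/(2√2) = (-0.006965 + 0.09033i)
|101⟩: (-0.6934 - (-0.6737 - 0.2555i))/(2√2) = (-0.006965 + 0.09033i)
|110⟩: (0.6934 + (-0.6737 - 0.2555i))/(2√2) = (0.006965 - 0.09033i)
|111⟩: (0.6934 + (-0.6737 - 0.2555i))/(2√2) = (0.006965 - 0.09033i)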